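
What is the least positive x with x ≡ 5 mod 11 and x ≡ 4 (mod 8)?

60

x ≡ 4 (mod 8) gives x ∈ {4, 12, 20, 28, 36, 44, 52, 60}.
The first of these with x mod 11 = 5 is 60.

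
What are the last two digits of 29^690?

01

Square-and-reduce mod 100: 29^1≡29, 29^2≡41, 29^4≡81, 29^8≡61, 29^16≡21, 29^32≡41, 29^64≡81, 29^128≡61, 29^256≡21, 29^512≡41.
690 = 2 + 16 + 32 + 128 + 512, so 29^690 ≡ 41·21·41·61·41 ≡ 1 (mod 100).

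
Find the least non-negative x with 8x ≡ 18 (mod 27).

The inverse of 8 mod 27 is 17 (since 8·17 = 136 ≡ 1).
Multiplying both sides by 17: x ≡ 17·18 = 306 ≡ 9 (mod 27).

9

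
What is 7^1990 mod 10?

9

Powers of 7 mod 10 repeat with period 4: 7, 9, 3, 1.
1990 mod 4 = 2, so the last digit matches 7^2 = 9.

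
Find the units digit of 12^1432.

6

Powers of 2 mod 10 repeat with period 4: 2, 4, 8, 6.
1432 leaves remainder 0 on division by 4, so 12^1432 ends in 6.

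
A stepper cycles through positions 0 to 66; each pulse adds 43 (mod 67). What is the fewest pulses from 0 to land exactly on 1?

53

67 = 1·43 + 24
43 = 1·24 + 19
24 = 1·19 + 5
19 = 3·5 + 4
5 = 1·4 + 1
4 = 4·1 + 0
Back-substituting gives 43·53 ≡ 1 (mod 67).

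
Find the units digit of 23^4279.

Powers of 3 mod 10 repeat with period 4: 3, 9, 7, 1.
4279 leaves remainder 3 on division by 4, so 23^4279 ends in 7.

7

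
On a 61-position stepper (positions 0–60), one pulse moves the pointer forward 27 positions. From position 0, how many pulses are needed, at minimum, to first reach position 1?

52

27·52 = 1404 = 23·61 + 1, so 27⁻¹ ≡ 52 (mod 61).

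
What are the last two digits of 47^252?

41

Square-and-reduce mod 100: 47^1≡47, 47^2≡9, 47^4≡81, 47^8≡61, 47^16≡21, 47^32≡41, 47^64≡81, 47^128≡61.
Since 252 = 4 + 8 + 16 + 32 + 64 + 128 in binary, 47^252 ≡ 81·61·21·41·81·61 ≡ 41 (mod 100).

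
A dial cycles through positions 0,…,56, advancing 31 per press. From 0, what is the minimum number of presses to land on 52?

55

31⁻¹ ≡ 46 (mod 57) because 31·46 = 1426 = 25·57 + 1.
So x ≡ 46·52 = 2392 ≡ 55 (mod 57).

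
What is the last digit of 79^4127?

Last digits of 9^n: 9, 1 (period 2).
4127 mod 2 = 1, so the last digit matches 9^1 = 9.

9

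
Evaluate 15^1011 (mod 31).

15

By repeated squaring mod 31: 15^1≡15, 15^2≡8, 15^4≡2, 15^8≡4, 15^16≡16, 15^32≡8, 15^64≡2, 15^128≡4, 15^256≡16, 15^512≡8.
1011 = 1 + 2 + 16 + 32 + 64 + 128 + 256 + 512, so 15^1011 ≡ 15·8·16·8·2·4·16·8 ≡ 15 (mod 31).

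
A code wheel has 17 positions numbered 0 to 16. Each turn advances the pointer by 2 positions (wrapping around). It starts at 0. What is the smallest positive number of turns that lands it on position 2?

2⁻¹ ≡ 9 (mod 17) because 2·9 = 18 = 1·17 + 1.
So x ≡ 9·2 = 18 ≡ 1 (mod 17).

1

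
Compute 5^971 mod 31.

25

Successive squares of 5 mod 31: 5^1≡5, 5^2≡25, 5^4≡5, 5^8≡25, 5^16≡5, 5^32≡25, 5^64≡5, 5^128≡25, 5^256≡5, 5^512≡25.
Since 971 = 1 + 2 + 8 + 64 + 128 + 256 + 512 in binary, 5^971 ≡ 5·25·25·5·25·5·25 ≡ 25 (mod 31).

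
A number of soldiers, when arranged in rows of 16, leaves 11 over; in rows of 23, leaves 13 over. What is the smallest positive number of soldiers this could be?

x ≡ 11 (mod 16) gives x ∈ {11, 27, 43, 59}.
The first of these with x mod 23 = 13 is 59.

59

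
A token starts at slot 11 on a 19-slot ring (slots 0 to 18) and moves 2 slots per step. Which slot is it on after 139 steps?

139·2 = 278.
Dividing 278 by 19 gives quotient 14 and remainder 12.
(11 + 12) mod 19 = 4.

4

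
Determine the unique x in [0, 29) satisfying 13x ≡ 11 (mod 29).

13⁻¹ ≡ 9 (mod 29) because 13·9 = 117 = 4·29 + 1.
Multiplying both sides by 9: x ≡ 9·11 = 99 ≡ 12 (mod 29).
Check: 13·12 = 156 = 5·29 + 11.

12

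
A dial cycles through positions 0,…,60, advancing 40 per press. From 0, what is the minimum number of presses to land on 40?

1

The inverse of 40 mod 61 is 29 (since 40·29 = 1160 ≡ 1).
Multiplying both sides by 29: x ≡ 29·40 = 1160 ≡ 1 (mod 61).
Check: 40·1 = 40 = 0·61 + 40.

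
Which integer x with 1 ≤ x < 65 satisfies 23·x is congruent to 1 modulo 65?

17

65 = 2·23 + 19
23 = 1·19 + 4
19 = 4·4 + 3
4 = 1·3 + 1
3 = 3·1 + 0
Back-substituting gives 23·17 ≡ 1 (mod 65).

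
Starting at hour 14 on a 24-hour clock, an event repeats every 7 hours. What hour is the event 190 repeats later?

0

190·7 = 1330.
1330 = 55·24 + 10, so 1330 mod 24 = 10.
(14 + 10) mod 24 = 0.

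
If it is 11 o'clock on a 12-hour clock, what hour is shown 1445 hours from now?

4

Dividing 1445 by 12 gives quotient 120 and remainder 5.
11 + 5 → 4 on a 12-hour dial.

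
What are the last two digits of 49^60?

Successive squares of 49 mod 100: 49^1≡49, 49^2≡1, 49^4≡1, 49^8≡1, 49^16≡1, 49^32≡1.
60 = 4 + 8 + 16 + 32, so 49^60 ≡ 1·1·1·1 ≡ 1 (mod 100).

01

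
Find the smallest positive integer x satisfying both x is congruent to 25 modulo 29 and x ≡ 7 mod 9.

x ≡ 7 (mod 9) gives x ∈ {7, 16, 25}.
The first of these with x mod 29 = 25 is 25.

25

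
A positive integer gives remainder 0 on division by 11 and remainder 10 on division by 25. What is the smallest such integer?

110

Since 25·4 ≡ 1 (mod 11), take x = 10 + 25·((0−10)·4 mod 11) = 10 + 25·4 = 110.
Check: 110 mod 11 = 0, 110 mod 25 = 10.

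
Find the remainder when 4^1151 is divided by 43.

21

Successive squares of 4 mod 43: 4^1≡4, 4^2≡16, 4^4≡41, 4^8≡4, 4^16≡16, 4^32≡41, 4^64≡4, 4^128≡16, 4^256≡41, 4^512≡4, 4^1024≡16.
1151 = 1 + 2 + 4 + 8 + 16 + 32 + 64 + 1024, so 4^1151 ≡ 4·16·41·4·16·41·4·16 ≡ 21 (mod 43).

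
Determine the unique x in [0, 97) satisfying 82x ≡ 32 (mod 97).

82⁻¹ ≡ 84 (mod 97) because 82·84 = 6888 = 71·97 + 1.
So x ≡ 84·32 = 2688 ≡ 69 (mod 97).

69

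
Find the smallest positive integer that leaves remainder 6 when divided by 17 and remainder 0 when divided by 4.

x ≡ 0 (mod 4) gives x ∈ {0, 4, 8, 12, 16, 20, 24, 28, …}.
The first of these with x mod 17 = 6 is 40.

40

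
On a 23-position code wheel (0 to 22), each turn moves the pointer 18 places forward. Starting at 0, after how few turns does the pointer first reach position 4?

13

18⁻¹ ≡ 9 (mod 23) because 18·9 = 162 = 7·23 + 1.
So x ≡ 9·4 = 36 ≡ 13 (mod 23).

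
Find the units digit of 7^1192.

Last digits of 7^n: 7, 9, 3, 1 (period 4).
1192 mod 4 = 0, so the last digit matches 7^4 = 1.

1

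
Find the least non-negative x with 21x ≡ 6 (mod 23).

21⁻¹ ≡ 11 (mod 23) because 21·11 = 231 = 10·23 + 1.
Multiplying both sides by 11: x ≡ 11·6 = 66 ≡ 20 (mod 23).

20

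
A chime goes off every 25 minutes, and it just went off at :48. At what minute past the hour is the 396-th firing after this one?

48

396·25 = 9900.
9900 mod 60 = 0 (since 165·60 = 9900).
(48 + 0) mod 60 = 48.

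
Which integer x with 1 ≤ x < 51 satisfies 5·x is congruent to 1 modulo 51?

51 = 10·5 + 1
5 = 5·1 + 0
Back-substituting gives 5·41 ≡ 1 (mod 51).

41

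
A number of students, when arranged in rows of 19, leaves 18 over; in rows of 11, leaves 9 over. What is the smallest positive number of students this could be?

x ≡ 9 (mod 11) gives x ∈ {9, 20, 31, 42, 53, 64, 75}.
The first of these with x mod 19 = 18 is 75.

75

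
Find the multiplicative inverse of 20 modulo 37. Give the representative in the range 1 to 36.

20·13 = 260 = 7·37 + 1, so 20⁻¹ ≡ 13 (mod 37).

13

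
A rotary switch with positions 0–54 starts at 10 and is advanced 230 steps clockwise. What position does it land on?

20

230 − 4·55 = 10, so 230 ≡ 10 (mod 55).
(10 + 10) mod 55 = 20.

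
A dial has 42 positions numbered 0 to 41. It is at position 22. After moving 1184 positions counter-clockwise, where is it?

14

1184 mod 42 = 8 (since 28·42 = 1176).
(22 − 8) mod 42 = 14.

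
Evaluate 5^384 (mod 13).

1

By repeated squaring mod 13: 5^1≡5, 5^2≡12, 5^4≡1, 5^8≡1, 5^16≡1, 5^32≡1, 5^64≡1, 5^128≡1, 5^256≡1.
384 = 128 + 256, so 5^384 ≡ 1·1 ≡ 1 (mod 13).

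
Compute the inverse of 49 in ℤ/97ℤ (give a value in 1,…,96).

97 = 1·49 + 48
49 = 1·48 + 1
48 = 48·1 + 0
Back-substituting gives 49·2 ≡ 1 (mod 97).

2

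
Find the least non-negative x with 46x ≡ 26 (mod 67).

46⁻¹ ≡ 51 (mod 67) because 46·51 = 2346 = 35·67 + 1.
Multiplying both sides by 51: x ≡ 51·26 = 1326 ≡ 53 (mod 67).

53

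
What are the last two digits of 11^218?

Successive squares of 11 mod 100: 11^1≡11, 11^2≡21, 11^4≡41, 11^8≡81, 11^16≡61, 11^32≡21, 11^64≡41, 11^128≡81.
Since 218 = 2 + 8 + 16 + 64 + 128 in binary, 11^218 ≡ 21·81·61·41·81 ≡ 81 (mod 100).

81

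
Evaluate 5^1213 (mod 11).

Successive squares of 5 mod 11: 5^1≡5, 5^2≡3, 5^4≡9, 5^8≡4, 5^16≡5, 5^32≡3, 5^64≡9, 5^128≡4, 5^256≡5, 5^512≡3, 5^1024≡9.
1213 = 1 + 4 + 8 + 16 + 32 + 128 + 1024, so 5^1213 ≡ 5·9·4·5·3·4·9 ≡ 4 (mod 11).

4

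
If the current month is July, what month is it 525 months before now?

October

Dividing 525 by 12 gives quotient 43 and remainder 9.
July − 9 months → October.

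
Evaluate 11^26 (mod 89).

45

Successive squares of 11 mod 89: 11^1≡11, 11^2≡32, 11^4≡45, 11^8≡67, 11^16≡39.
Since 26 = 2 + 8 + 16 in binary, 11^26 ≡ 32·67·39 ≡ 45 (mod 89).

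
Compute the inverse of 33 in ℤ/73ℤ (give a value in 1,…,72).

31

73 = 2·33 + 7
33 = 4·7 + 5
7 = 1·5 + 2
5 = 2·2 + 1
2 = 2·1 + 0
Back-substituting gives 33·31 ≡ 1 (mod 73).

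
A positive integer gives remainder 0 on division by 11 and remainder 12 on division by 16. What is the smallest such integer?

44

Since 16·9 ≡ 1 (mod 11), take x = 12 + 16·((0−12)·9 mod 11) = 12 + 16·2 = 44.
Check: 44 mod 11 = 0, 44 mod 16 = 12.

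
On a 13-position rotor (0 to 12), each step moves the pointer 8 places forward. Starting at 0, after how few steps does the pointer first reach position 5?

12

The inverse of 8 mod 13 is 5 (since 8·5 = 40 ≡ 1).
Multiplying both sides by 5: x ≡ 5·5 = 25 ≡ 12 (mod 13).
Check: 8·12 = 96 = 7·13 + 5.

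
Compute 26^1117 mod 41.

22

Square-and-reduce mod 41: 26^1≡26, 26^2≡20, 26^4≡31, 26^8≡18, 26^16≡37, 26^32≡16, 26^64≡10, 26^128≡18, 26^256≡37, 26^512≡16, 26^1024≡10.
1117 = 1 + 4 + 8 + 16 + 64 + 1024, so 26^1117 ≡ 26·31·18·37·10·10 ≡ 22 (mod 41).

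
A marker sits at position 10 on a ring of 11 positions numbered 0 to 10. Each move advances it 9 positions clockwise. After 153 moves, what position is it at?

1

153·9 = 1377.
1377 − 125·11 = 2, so 1377 ≡ 2 (mod 11).
(10 + 2) mod 11 = 1.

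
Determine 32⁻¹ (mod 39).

39 = 1·32 + 7
32 = 4·7 + 4
7 = 1·4 + 3
4 = 1·3 + 1
3 = 3·1 + 0
Back-substituting gives 32·11 ≡ 1 (mod 39).

11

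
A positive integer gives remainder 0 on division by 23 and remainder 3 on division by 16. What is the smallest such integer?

x ≡ 3 (mod 16) gives x ∈ {3, 19, 35, 51, 67, 83, 99, 115}.
The first of these with x mod 23 = 0 is 115.

115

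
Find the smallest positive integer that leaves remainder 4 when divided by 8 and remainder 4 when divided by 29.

4

Since 29·5 ≡ 1 (mod 8), take x = 4 + 29·((4−4)·5 mod 8) = 4 + 29·0 = 4.
Check: 4 mod 8 = 4, 4 mod 29 = 4.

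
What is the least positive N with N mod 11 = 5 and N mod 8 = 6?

38

Since 8·7 ≡ 1 (mod 11), take x = 6 + 8·((5−6)·7 mod 11) = 6 + 8·4 = 38.
Check: 38 mod 11 = 5, 38 mod 8 = 6.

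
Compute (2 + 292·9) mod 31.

26

292·9 = 2628.
Dividing 2628 by 31 gives quotient 84 and remainder 24.
(2 + 24) mod 31 = 26.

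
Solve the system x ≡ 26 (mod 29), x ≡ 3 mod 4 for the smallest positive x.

x ≡ 3 (mod 4) gives x ∈ {3, 7, 11, 15, 19, 23, 27, 31, …}.
The first of these with x mod 29 = 26 is 55.

55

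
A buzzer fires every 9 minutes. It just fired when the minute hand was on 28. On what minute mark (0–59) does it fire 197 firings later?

197·9 = 1773.
1773 mod 60 = 33 (since 29·60 = 1740).
(28 + 33) mod 60 = 1.

1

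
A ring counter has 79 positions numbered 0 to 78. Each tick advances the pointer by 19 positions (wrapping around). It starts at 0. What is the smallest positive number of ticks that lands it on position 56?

The inverse of 19 mod 79 is 25 (since 19·25 = 475 ≡ 1).
Multiplying both sides by 25: x ≡ 25·56 = 1400 ≡ 57 (mod 79).
Check: 19·57 = 1083 = 13·79 + 56.

57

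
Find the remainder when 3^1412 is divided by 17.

By repeated squaring mod 17: 3^1≡3, 3^2≡9, 3^4≡13, 3^8≡16, 3^16≡1, 3^32≡1, 3^64≡1, 3^128≡1, 3^256≡1, 3^512≡1, 3^1024≡1.
1412 = 4 + 128 + 256 + 1024, so 3^1412 ≡ 13·1·1·1 ≡ 13 (mod 17).

13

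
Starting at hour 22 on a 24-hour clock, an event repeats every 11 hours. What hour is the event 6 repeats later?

16

6·11 = 66.
66 = 2·24 + 18, so 66 mod 24 = 18.
(22 + 18) mod 24 = 16.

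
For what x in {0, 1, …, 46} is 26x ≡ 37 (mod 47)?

The inverse of 26 mod 47 is 38 (since 26·38 = 988 ≡ 1).
So x ≡ 38·37 = 1406 ≡ 43 (mod 47).
Check: 26·43 = 1118 = 23·47 + 37.

43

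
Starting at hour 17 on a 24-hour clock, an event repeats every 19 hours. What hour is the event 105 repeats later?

20

105·19 = 1995.
1995 mod 24 = 3 (since 83·24 = 1992).
(17 + 3) mod 24 = 20.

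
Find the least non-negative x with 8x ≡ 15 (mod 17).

4

The inverse of 8 mod 17 is 15 (since 8·15 = 120 ≡ 1).
So x ≡ 15·15 = 225 ≡ 4 (mod 17).
Check: 8·4 = 32 = 1·17 + 15.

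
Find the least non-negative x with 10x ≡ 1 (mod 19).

2

10⁻¹ ≡ 2 (mod 19) because 10·2 = 20 = 1·19 + 1.
So x ≡ 2·1 = 2 ≡ 2 (mod 19).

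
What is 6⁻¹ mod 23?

6·4 = 24 = 1·23 + 1, so 6⁻¹ ≡ 4 (mod 23).

4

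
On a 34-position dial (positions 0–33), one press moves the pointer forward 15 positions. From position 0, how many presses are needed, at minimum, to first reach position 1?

25

34 = 2·15 + 4
15 = 3·4 + 3
4 = 1·3 + 1
3 = 3·1 + 0
Back-substituting gives 15·25 ≡ 1 (mod 34).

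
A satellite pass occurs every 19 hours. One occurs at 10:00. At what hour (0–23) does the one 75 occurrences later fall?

19

75·19 = 1425.
1425 mod 24 = 9 (since 59·24 = 1416).
(10 + 9) mod 24 = 19.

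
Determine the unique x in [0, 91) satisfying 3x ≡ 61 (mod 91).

3⁻¹ ≡ 61 (mod 91) because 3·61 = 183 = 2·91 + 1.
So x ≡ 61·61 = 3721 ≡ 81 (mod 91).
Check: 3·81 = 243 = 2·91 + 61.

81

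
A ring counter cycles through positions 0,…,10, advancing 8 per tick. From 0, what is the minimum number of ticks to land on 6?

The inverse of 8 mod 11 is 7 (since 8·7 = 56 ≡ 1).
Multiplying both sides by 7: x ≡ 7·6 = 42 ≡ 9 (mod 11).
Check: 8·9 = 72 = 6·11 + 6.

9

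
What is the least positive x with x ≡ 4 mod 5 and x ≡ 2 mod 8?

34

x ≡ 4 (mod 5) gives x ∈ {4, 9, 14, 19, 24, 29, 34}.
The first of these with x mod 8 = 2 is 34.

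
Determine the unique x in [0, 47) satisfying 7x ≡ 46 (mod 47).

7⁻¹ ≡ 27 (mod 47) because 7·27 = 189 = 4·47 + 1.
So x ≡ 27·46 = 1242 ≡ 20 (mod 47).
Check: 7·20 = 140 = 2·47 + 46.

20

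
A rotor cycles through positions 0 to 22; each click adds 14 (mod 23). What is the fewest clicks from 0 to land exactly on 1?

14·5 = 70 = 3·23 + 1, so 14⁻¹ ≡ 5 (mod 23).

5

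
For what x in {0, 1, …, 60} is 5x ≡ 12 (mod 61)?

The inverse of 5 mod 61 is 49 (since 5·49 = 245 ≡ 1).
Multiplying both sides by 49: x ≡ 49·12 = 588 ≡ 39 (mod 61).

39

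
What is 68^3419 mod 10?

2

Last digits of 8^n: 8, 4, 2, 6 (period 4).
3419 mod 4 = 3, so the last digit matches 8^3 = 2.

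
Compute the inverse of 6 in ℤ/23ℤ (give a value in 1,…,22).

4

23 = 3·6 + 5
6 = 1·5 + 1
5 = 5·1 + 0
Back-substituting gives 6·4 ≡ 1 (mod 23).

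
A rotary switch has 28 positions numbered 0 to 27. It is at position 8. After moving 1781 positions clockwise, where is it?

1781 mod 28 = 17 (since 63·28 = 1764).
(8 + 17) mod 28 = 25.

25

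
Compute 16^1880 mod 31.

1

By repeated squaring mod 31: 16^1≡16, 16^2≡8, 16^4≡2, 16^8≡4, 16^16≡16, 16^32≡8, 16^64≡2, 16^128≡4, 16^256≡16, 16^512≡8, 16^1024≡2.
1880 = 8 + 16 + 64 + 256 + 512 + 1024, so 16^1880 ≡ 4·16·2·16·8·2 ≡ 1 (mod 31).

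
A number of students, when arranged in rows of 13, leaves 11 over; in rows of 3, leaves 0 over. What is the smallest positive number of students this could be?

x ≡ 0 (mod 3) gives x ∈ {0, 3, 6, 9, 12, 15, 18, 21, …}.
The first of these with x mod 13 = 11 is 24.

24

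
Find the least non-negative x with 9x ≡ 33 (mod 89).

63

9⁻¹ ≡ 10 (mod 89) because 9·10 = 90 = 1·89 + 1.
Multiplying both sides by 10: x ≡ 10·33 = 330 ≡ 63 (mod 89).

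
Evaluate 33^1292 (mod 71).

Successive squares of 33 mod 71: 33^1≡33, 33^2≡24, 33^4≡8, 33^8≡64, 33^16≡49, 33^32≡58, 33^64≡27, 33^128≡19, 33^256≡6, 33^512≡36, 33^1024≡18.
1292 = 4 + 8 + 256 + 1024, so 33^1292 ≡ 8·64·6·18 ≡ 58 (mod 71).

58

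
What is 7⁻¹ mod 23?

7·10 = 70 = 3·23 + 1, so 7⁻¹ ≡ 10 (mod 23).

10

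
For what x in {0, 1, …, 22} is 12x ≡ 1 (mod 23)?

The inverse of 12 mod 23 is 2 (since 12·2 = 24 ≡ 1).
Multiplying both sides by 2: x ≡ 2·1 = 2 ≡ 2 (mod 23).
Check: 12·2 = 24 = 1·23 + 1.

2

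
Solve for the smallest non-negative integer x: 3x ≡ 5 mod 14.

3⁻¹ ≡ 5 (mod 14) because 3·5 = 15 = 1·14 + 1.
Multiplying both sides by 5: x ≡ 5·5 = 25 ≡ 11 (mod 14).
Check: 3·11 = 33 = 2·14 + 5.

11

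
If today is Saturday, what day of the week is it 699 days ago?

699 = 99·7 + 6, so 699 mod 7 = 6.
Saturday − 6 days → Sunday.

Sunday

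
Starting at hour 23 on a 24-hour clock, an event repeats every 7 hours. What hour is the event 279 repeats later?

8

279·7 = 1953.
1953 = 81·24 + 9, so 1953 mod 24 = 9.
(23 + 9) mod 24 = 8.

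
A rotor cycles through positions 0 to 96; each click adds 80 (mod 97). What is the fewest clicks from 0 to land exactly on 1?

80·57 = 4560 = 47·97 + 1, so 80⁻¹ ≡ 57 (mod 97).

57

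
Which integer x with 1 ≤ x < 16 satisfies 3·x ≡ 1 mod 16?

3·11 = 33 = 2·16 + 1, so 3⁻¹ ≡ 11 (mod 16).

11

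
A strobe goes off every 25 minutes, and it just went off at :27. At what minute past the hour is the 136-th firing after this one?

136·25 = 3400.
3400 mod 60 = 40 (since 56·60 = 3360).
(27 + 40) mod 60 = 7.

7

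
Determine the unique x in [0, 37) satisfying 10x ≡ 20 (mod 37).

2

10⁻¹ ≡ 26 (mod 37) because 10·26 = 260 = 7·37 + 1.
Multiplying both sides by 26: x ≡ 26·20 = 520 ≡ 2 (mod 37).
Check: 10·2 = 20 = 0·37 + 20.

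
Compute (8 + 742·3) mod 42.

8

742·3 = 2226.
2226 − 53·42 = 0, so 2226 ≡ 0 (mod 42).
(8 + 0) mod 42 = 8.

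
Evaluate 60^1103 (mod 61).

Square-and-reduce mod 61: 60^1≡60, 60^2≡1, 60^4≡1, 60^8≡1, 60^16≡1, 60^32≡1, 60^64≡1, 60^128≡1, 60^256≡1, 60^512≡1, 60^1024≡1.
1103 = 1 + 2 + 4 + 8 + 64 + 1024, so 60^1103 ≡ 60·1·1·1·1·1 ≡ 60 (mod 61).

60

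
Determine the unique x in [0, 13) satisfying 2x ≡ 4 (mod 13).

The inverse of 2 mod 13 is 7 (since 2·7 = 14 ≡ 1).
So x ≡ 7·4 = 28 ≡ 2 (mod 13).
Check: 2·2 = 4 = 0·13 + 4.

2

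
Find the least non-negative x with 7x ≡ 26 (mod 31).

17

The inverse of 7 mod 31 is 9 (since 7·9 = 63 ≡ 1).
Multiplying both sides by 9: x ≡ 9·26 = 234 ≡ 17 (mod 31).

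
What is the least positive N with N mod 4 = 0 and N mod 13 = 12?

12

Since 13·1 ≡ 1 (mod 4), take x = 12 + 13·((0−12)·1 mod 4) = 12 + 13·0 = 12.
Check: 12 mod 4 = 0, 12 mod 13 = 12.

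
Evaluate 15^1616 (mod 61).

Square-and-reduce mod 61: 15^1≡15, 15^2≡42, 15^4≡56, 15^8≡25, 15^16≡15, 15^32≡42, 15^64≡56, 15^128≡25, 15^256≡15, 15^512≡42, 15^1024≡56.
Since 1616 = 16 + 64 + 512 + 1024 in binary, 15^1616 ≡ 15·56·42·56 ≡ 12 (mod 61).

12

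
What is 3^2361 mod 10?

Powers of 3 mod 10 repeat with period 4: 3, 9, 7, 1.
2361 leaves remainder 1 on division by 4, so 3^2361 ends in 3.

3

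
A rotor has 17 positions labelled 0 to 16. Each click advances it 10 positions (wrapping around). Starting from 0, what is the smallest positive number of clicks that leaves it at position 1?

17 = 1·10 + 7
10 = 1·7 + 3
7 = 2·3 + 1
3 = 3·1 + 0
Back-substituting gives 10·12 ≡ 1 (mod 17).

12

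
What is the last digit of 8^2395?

2

Powers of 8 mod 10 repeat with period 4: 8, 4, 2, 6.
2395 mod 4 = 3, so the last digit matches 8^3 = 2.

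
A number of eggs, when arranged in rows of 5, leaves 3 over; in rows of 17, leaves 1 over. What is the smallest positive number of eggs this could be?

18

Since 17·3 ≡ 1 (mod 5), take x = 1 + 17·((3−1)·3 mod 5) = 1 + 17·1 = 18.
Check: 18 mod 5 = 3, 18 mod 17 = 1.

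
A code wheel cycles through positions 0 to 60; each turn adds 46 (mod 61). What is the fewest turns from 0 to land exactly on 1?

4

61 = 1·46 + 15
46 = 3·15 + 1
15 = 15·1 + 0
Back-substituting gives 46·4 ≡ 1 (mod 61).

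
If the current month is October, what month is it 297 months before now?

297 = 24·12 + 9, so 297 mod 12 = 9.
October − 9 months → January.

January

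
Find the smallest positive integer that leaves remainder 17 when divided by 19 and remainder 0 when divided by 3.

Since 3·13 ≡ 1 (mod 19), take x = 0 + 3·((17−0)·13 mod 19) = 0 + 3·12 = 36.
Check: 36 mod 19 = 17, 36 mod 3 = 0.

36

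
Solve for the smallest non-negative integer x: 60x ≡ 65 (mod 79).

60⁻¹ ≡ 54 (mod 79) because 60·54 = 3240 = 41·79 + 1.
So x ≡ 54·65 = 3510 ≡ 34 (mod 79).

34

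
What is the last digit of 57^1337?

7

Powers of 7 mod 10 repeat with period 4: 7, 9, 3, 1.
1337 mod 4 = 1, so the last digit matches 7^1 = 7.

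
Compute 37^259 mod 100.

73

By repeated squaring mod 100: 37^1≡37, 37^2≡69, 37^4≡61, 37^8≡21, 37^16≡41, 37^32≡81, 37^64≡61, 37^128≡21, 37^256≡41.
Since 259 = 1 + 2 + 256 in binary, 37^259 ≡ 37·69·41 ≡ 73 (mod 100).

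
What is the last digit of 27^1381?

Last digits of 7^n: 7, 9, 3, 1 (period 4).
1381 mod 4 = 1, so the last digit matches 7^1 = 7.

7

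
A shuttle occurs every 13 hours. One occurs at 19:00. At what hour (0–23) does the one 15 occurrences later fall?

15·13 = 195.
Dividing 195 by 24 gives quotient 8 and remainder 3.
(19 + 3) mod 24 = 22.

22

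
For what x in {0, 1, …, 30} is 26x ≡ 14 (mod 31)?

22

26⁻¹ ≡ 6 (mod 31) because 26·6 = 156 = 5·31 + 1.
Multiplying both sides by 6: x ≡ 6·14 = 84 ≡ 22 (mod 31).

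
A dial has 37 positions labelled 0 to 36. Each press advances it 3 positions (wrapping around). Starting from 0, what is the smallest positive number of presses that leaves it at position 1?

25

37 = 12·3 + 1
3 = 3·1 + 0
Back-substituting gives 3·25 ≡ 1 (mod 37).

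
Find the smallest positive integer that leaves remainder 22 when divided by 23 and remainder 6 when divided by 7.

x ≡ 6 (mod 7) gives x ∈ {6, 13, 20, 27, 34, 41, 48, 55, …}.
The first of these with x mod 23 = 22 is 160.

160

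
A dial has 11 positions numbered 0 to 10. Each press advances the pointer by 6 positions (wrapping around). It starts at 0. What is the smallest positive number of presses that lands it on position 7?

The inverse of 6 mod 11 is 2 (since 6·2 = 12 ≡ 1).
So x ≡ 2·7 = 14 ≡ 3 (mod 11).

3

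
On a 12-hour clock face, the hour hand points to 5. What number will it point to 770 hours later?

770 = 64·12 + 2, so 770 mod 12 = 2.
5 + 2 → 7 on a 12-hour dial.

7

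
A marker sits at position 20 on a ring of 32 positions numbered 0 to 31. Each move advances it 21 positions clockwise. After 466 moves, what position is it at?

466·21 = 9786.
9786 = 305·32 + 26, so 9786 mod 32 = 26.
(20 + 26) mod 32 = 14.

14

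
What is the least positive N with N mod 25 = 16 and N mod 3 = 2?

41

Since 3·17 ≡ 1 (mod 25), take x = 2 + 3·((16−2)·17 mod 25) = 2 + 3·13 = 41.
Check: 41 mod 25 = 16, 41 mod 3 = 2.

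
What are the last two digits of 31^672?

61

Successive squares of 31 mod 100: 31^1≡31, 31^2≡61, 31^4≡21, 31^8≡41, 31^16≡81, 31^32≡61, 31^64≡21, 31^128≡41, 31^256≡81, 31^512≡61.
Since 672 = 32 + 128 + 512 in binary, 31^672 ≡ 61·41·61 ≡ 61 (mod 100).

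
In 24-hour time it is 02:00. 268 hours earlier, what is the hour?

268 − 11·24 = 4, so 268 ≡ 4 (mod 24).
(2 − 4) mod 24 = 22.

22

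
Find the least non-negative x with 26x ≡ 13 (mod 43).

22

26⁻¹ ≡ 5 (mod 43) because 26·5 = 130 = 3·43 + 1.
So x ≡ 5·13 = 65 ≡ 22 (mod 43).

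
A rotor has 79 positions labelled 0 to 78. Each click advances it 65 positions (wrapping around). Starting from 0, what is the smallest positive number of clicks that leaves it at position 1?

62

65·62 = 4030 = 51·79 + 1, so 65⁻¹ ≡ 62 (mod 79).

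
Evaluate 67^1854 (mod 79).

22

By repeated squaring mod 79: 67^1≡67, 67^2≡65, 67^4≡38, 67^8≡22, 67^16≡10, 67^32≡21, 67^64≡46, 67^128≡62, 67^256≡52, 67^512≡18, 67^1024≡8.
Since 1854 = 2 + 4 + 8 + 16 + 32 + 256 + 512 + 1024 in binary, 67^1854 ≡ 65·38·22·10·21·52·18·8 ≡ 22 (mod 79).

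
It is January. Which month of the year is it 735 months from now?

April

735 mod 12 = 3 (since 61·12 = 732).
January + 3 months → April.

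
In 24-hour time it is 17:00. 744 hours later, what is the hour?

17

744 = 31·24 + 0, so 744 mod 24 = 0.
(17 + 0) mod 24 = 17.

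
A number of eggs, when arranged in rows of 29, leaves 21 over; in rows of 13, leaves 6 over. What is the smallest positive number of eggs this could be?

253

x ≡ 6 (mod 13) gives x ∈ {6, 19, 32, 45, 58, 71, 84, 97, …}.
The first of these with x mod 29 = 21 is 253.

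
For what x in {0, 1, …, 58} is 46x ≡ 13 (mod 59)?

The inverse of 46 mod 59 is 9 (since 46·9 = 414 ≡ 1).
So x ≡ 9·13 = 117 ≡ 58 (mod 59).

58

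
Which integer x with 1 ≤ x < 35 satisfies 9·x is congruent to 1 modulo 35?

4

35 = 3·9 + 8
9 = 1·8 + 1
8 = 8·1 + 0
Back-substituting gives 9·4 ≡ 1 (mod 35).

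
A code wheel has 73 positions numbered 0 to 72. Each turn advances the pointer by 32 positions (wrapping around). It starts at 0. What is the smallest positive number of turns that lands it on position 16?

37

The inverse of 32 mod 73 is 16 (since 32·16 = 512 ≡ 1).
Multiplying both sides by 16: x ≡ 16·16 = 256 ≡ 37 (mod 73).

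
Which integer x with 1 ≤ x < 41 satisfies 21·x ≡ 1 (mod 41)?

2

41 = 1·21 + 20
21 = 1·20 + 1
20 = 20·1 + 0
Back-substituting gives 21·2 ≡ 1 (mod 41).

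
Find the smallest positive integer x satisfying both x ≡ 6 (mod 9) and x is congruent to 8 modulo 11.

96

Since 11·5 ≡ 1 (mod 9), take x = 8 + 11·((6−8)·5 mod 9) = 8 + 11·8 = 96.
Check: 96 mod 9 = 6, 96 mod 11 = 8.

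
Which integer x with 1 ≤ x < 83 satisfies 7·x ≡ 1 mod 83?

7·12 = 84 = 1·83 + 1, so 7⁻¹ ≡ 12 (mod 83).

12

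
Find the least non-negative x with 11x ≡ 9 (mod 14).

11

11⁻¹ ≡ 9 (mod 14) because 11·9 = 99 = 7·14 + 1.
So x ≡ 9·9 = 81 ≡ 11 (mod 14).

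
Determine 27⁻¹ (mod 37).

11

37 = 1·27 + 10
27 = 2·10 + 7
10 = 1·7 + 3
7 = 2·3 + 1
3 = 3·1 + 0
Back-substituting gives 27·11 ≡ 1 (mod 37).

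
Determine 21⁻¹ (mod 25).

21·6 = 126 = 5·25 + 1, so 21⁻¹ ≡ 6 (mod 25).

6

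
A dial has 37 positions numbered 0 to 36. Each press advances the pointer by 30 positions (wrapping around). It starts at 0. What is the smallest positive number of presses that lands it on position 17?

The inverse of 30 mod 37 is 21 (since 30·21 = 630 ≡ 1).
So x ≡ 21·17 = 357 ≡ 24 (mod 37).

24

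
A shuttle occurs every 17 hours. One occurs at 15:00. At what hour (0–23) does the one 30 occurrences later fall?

30·17 = 510.
510 = 21·24 + 6, so 510 mod 24 = 6.
(15 + 6) mod 24 = 21.

21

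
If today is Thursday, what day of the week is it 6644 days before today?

Wednesday

6644 = 949·7 + 1, so 6644 mod 7 = 1.
Thursday − 1 day → Wednesday.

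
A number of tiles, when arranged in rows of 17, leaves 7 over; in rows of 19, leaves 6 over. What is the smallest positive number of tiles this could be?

Since 19·9 ≡ 1 (mod 17), take x = 6 + 19·((7−6)·9 mod 17) = 6 + 19·9 = 177.
Check: 177 mod 17 = 7, 177 mod 19 = 6.

177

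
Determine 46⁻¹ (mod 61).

4

46·4 = 184 = 3·61 + 1, so 46⁻¹ ≡ 4 (mod 61).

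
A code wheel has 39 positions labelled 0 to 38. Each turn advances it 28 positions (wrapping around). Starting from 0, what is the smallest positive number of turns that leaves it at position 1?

39 = 1·28 + 11
28 = 2·11 + 6
11 = 1·6 + 5
6 = 1·5 + 1
5 = 5·1 + 0
Back-substituting gives 28·7 ≡ 1 (mod 39).

7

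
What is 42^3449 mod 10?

2

Powers of 2 mod 10 repeat with period 4: 2, 4, 8, 6.
3449 leaves remainder 1 on division by 4, so 42^3449 ends in 2.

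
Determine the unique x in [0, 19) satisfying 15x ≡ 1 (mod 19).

14

The inverse of 15 mod 19 is 14 (since 15·14 = 210 ≡ 1).
So x ≡ 14·1 = 14 ≡ 14 (mod 19).
Check: 15·14 = 210 = 11·19 + 1.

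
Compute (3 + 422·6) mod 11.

422·6 = 2532.
2532 mod 11 = 2 (since 230·11 = 2530).
(3 + 2) mod 11 = 5.

5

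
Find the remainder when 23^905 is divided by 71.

By repeated squaring mod 71: 23^1≡23, 23^2≡32, 23^4≡30, 23^8≡48, 23^16≡32, 23^32≡30, 23^64≡48, 23^128≡32, 23^256≡30, 23^512≡48.
905 = 1 + 8 + 128 + 256 + 512, so 23^905 ≡ 23·48·32·30·48 ≡ 39 (mod 71).

39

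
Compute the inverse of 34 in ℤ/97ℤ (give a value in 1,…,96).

20

34·20 = 680 = 7·97 + 1, so 34⁻¹ ≡ 20 (mod 97).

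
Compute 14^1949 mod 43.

By repeated squaring mod 43: 14^1≡14, 14^2≡24, 14^4≡17, 14^8≡31, 14^16≡15, 14^32≡10, 14^64≡14, 14^128≡24, 14^256≡17, 14^512≡31, 14^1024≡15.
1949 = 1 + 4 + 8 + 16 + 128 + 256 + 512 + 1024, so 14^1949 ≡ 14·17·31·15·24·17·31·15 ≡ 38 (mod 43).

38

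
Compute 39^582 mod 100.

21

Successive squares of 39 mod 100: 39^1≡39, 39^2≡21, 39^4≡41, 39^8≡81, 39^16≡61, 39^32≡21, 39^64≡41, 39^128≡81, 39^256≡61, 39^512≡21.
582 = 2 + 4 + 64 + 512, so 39^582 ≡ 21·41·41·21 ≡ 21 (mod 100).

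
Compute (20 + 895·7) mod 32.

895·7 = 6265.
6265 − 195·32 = 25, so 6265 ≡ 25 (mod 32).
(20 + 25) mod 32 = 13.

13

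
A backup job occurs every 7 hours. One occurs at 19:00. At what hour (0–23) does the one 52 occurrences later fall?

23

52·7 = 364.
364 = 15·24 + 4, so 364 mod 24 = 4.
(19 + 4) mod 24 = 23.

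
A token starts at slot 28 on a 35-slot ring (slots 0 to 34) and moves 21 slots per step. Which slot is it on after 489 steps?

489·21 = 10269.
10269 − 293·35 = 14, so 10269 ≡ 14 (mod 35).
(28 + 14) mod 35 = 7.

7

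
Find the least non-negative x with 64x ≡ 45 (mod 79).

76

64⁻¹ ≡ 21 (mod 79) because 64·21 = 1344 = 17·79 + 1.
So x ≡ 21·45 = 945 ≡ 76 (mod 79).
Check: 64·76 = 4864 = 61·79 + 45.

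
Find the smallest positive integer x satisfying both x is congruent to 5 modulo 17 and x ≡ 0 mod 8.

56

Since 8·15 ≡ 1 (mod 17), take x = 0 + 8·((5−0)·15 mod 17) = 0 + 8·7 = 56.
Check: 56 mod 17 = 5, 56 mod 8 = 0.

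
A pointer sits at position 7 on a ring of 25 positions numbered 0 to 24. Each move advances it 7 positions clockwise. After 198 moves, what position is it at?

18

198·7 = 1386.
1386 mod 25 = 11 (since 55·25 = 1375).
(7 + 11) mod 25 = 18.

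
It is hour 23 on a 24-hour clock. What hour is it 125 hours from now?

125 = 5·24 + 5, so 125 mod 24 = 5.
(23 + 5) mod 24 = 4.

4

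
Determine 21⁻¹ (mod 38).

29

38 = 1·21 + 17
21 = 1·17 + 4
17 = 4·4 + 1
4 = 4·1 + 0
Back-substituting gives 21·29 ≡ 1 (mod 38).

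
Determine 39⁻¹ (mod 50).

9

50 = 1·39 + 11
39 = 3·11 + 6
11 = 1·6 + 5
6 = 1·5 + 1
5 = 5·1 + 0
Back-substituting gives 39·9 ≡ 1 (mod 50).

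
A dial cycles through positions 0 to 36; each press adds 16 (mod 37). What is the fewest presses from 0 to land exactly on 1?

16·7 = 112 = 3·37 + 1, so 16⁻¹ ≡ 7 (mod 37).

7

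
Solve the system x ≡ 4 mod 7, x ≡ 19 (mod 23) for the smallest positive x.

88

x ≡ 4 (mod 7) gives x ∈ {4, 11, 18, 25, 32, 39, 46, 53, …}.
The first of these with x mod 23 = 19 is 88.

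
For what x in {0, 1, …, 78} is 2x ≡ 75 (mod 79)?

The inverse of 2 mod 79 is 40 (since 2·40 = 80 ≡ 1).
Multiplying both sides by 40: x ≡ 40·75 = 3000 ≡ 77 (mod 79).
Check: 2·77 = 154 = 1·79 + 75.

77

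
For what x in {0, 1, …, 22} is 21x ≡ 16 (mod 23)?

15

The inverse of 21 mod 23 is 11 (since 21·11 = 231 ≡ 1).
So x ≡ 11·16 = 176 ≡ 15 (mod 23).
Check: 21·15 = 315 = 13·23 + 16.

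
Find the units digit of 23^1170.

Last digits of 3^n: 3, 9, 7, 1 (period 4).
1170 leaves remainder 2 on division by 4, so 23^1170 ends in 9.

9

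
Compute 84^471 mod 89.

By repeated squaring mod 89: 84^1≡84, 84^2≡25, 84^4≡2, 84^8≡4, 84^16≡16, 84^32≡78, 84^64≡32, 84^128≡45, 84^256≡67.
471 = 1 + 2 + 4 + 16 + 64 + 128 + 256, so 84^471 ≡ 84·25·2·16·32·45·67 ≡ 20 (mod 89).

20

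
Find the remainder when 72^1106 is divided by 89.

57

Square-and-reduce mod 89: 72^1≡72, 72^2≡22, 72^4≡39, 72^8≡8, 72^16≡64, 72^32≡2, 72^64≡4, 72^128≡16, 72^256≡78, 72^512≡32, 72^1024≡45.
1106 = 2 + 16 + 64 + 1024, so 72^1106 ≡ 22·64·4·45 ≡ 57 (mod 89).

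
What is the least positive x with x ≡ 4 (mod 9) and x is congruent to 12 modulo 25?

x ≡ 4 (mod 9) gives x ∈ {4, 13, 22, 31, 40, 49, 58, 67, …}.
The first of these with x mod 25 = 12 is 112.

112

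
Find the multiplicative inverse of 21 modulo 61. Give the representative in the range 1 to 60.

32

61 = 2·21 + 19
21 = 1·19 + 2
19 = 9·2 + 1
2 = 2·1 + 0
Back-substituting gives 21·32 ≡ 1 (mod 61).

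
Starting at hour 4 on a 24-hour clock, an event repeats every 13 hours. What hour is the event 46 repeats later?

2

46·13 = 598.
Dividing 598 by 24 gives quotient 24 and remainder 22.
(4 + 22) mod 24 = 2.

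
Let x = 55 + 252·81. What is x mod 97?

0

252·81 = 20412.
20412 = 210·97 + 42, so 20412 mod 97 = 42.
(55 + 42) mod 97 = 0.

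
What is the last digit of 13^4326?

The units digit of 13^n cycles with period 4: 3, 9, 7, 1, …
4326 leaves remainder 2 on division by 4, so 13^4326 ends in 9.

9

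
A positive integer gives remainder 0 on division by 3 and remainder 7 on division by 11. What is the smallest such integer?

x ≡ 0 (mod 3) gives x ∈ {0, 3, 6, 9, 12, 15, 18}.
The first of these with x mod 11 = 7 is 18.

18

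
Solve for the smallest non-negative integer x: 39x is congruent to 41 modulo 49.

40

39⁻¹ ≡ 44 (mod 49) because 39·44 = 1716 = 35·49 + 1.
So x ≡ 44·41 = 1804 ≡ 40 (mod 49).
Check: 39·40 = 1560 = 31·49 + 41.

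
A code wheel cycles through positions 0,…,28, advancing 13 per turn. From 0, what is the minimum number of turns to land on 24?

13

13⁻¹ ≡ 9 (mod 29) because 13·9 = 117 = 4·29 + 1.
So x ≡ 9·24 = 216 ≡ 13 (mod 29).
Check: 13·13 = 169 = 5·29 + 24.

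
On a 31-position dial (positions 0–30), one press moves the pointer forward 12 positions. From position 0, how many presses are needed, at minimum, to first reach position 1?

13

12·13 = 156 = 5·31 + 1, so 12⁻¹ ≡ 13 (mod 31).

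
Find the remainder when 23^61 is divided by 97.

17

By repeated squaring mod 97: 23^1≡23, 23^2≡44, 23^4≡93, 23^8≡16, 23^16≡62, 23^32≡61.
Since 61 = 1 + 4 + 8 + 16 + 32 in binary, 23^61 ≡ 23·93·16·62·61 ≡ 17 (mod 97).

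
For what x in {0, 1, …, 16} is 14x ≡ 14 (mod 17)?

1

14⁻¹ ≡ 11 (mod 17) because 14·11 = 154 = 9·17 + 1.
Multiplying both sides by 11: x ≡ 11·14 = 154 ≡ 1 (mod 17).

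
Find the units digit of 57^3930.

The units digit of 57^n cycles with period 4: 7, 9, 3, 1, …
3930 leaves remainder 2 on division by 4, so 57^3930 ends in 9.

9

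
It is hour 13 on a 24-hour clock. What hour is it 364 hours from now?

Dividing 364 by 24 gives quotient 15 and remainder 4.
(13 + 4) mod 24 = 17.

17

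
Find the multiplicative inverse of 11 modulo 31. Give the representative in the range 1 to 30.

11·17 = 187 = 6·31 + 1, so 11⁻¹ ≡ 17 (mod 31).

17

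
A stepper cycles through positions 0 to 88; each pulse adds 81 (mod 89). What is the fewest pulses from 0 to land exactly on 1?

11

81·11 = 891 = 10·89 + 1, so 81⁻¹ ≡ 11 (mod 89).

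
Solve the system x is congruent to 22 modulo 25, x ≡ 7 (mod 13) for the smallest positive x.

72

x ≡ 7 (mod 13) gives x ∈ {7, 20, 33, 46, 59, 72}.
The first of these with x mod 25 = 22 is 72.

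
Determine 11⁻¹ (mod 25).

16

11·16 = 176 = 7·25 + 1, so 11⁻¹ ≡ 16 (mod 25).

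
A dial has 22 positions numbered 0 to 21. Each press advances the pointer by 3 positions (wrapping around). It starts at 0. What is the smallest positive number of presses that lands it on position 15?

The inverse of 3 mod 22 is 15 (since 3·15 = 45 ≡ 1).
So x ≡ 15·15 = 225 ≡ 5 (mod 22).

5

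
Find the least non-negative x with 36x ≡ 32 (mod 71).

64

36⁻¹ ≡ 2 (mod 71) because 36·2 = 72 = 1·71 + 1.
So x ≡ 2·32 = 64 ≡ 64 (mod 71).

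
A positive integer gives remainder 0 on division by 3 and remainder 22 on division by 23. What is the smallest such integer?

Since 23·2 ≡ 1 (mod 3), take x = 22 + 23·((0−22)·2 mod 3) = 22 + 23·1 = 45.
Check: 45 mod 3 = 0, 45 mod 23 = 22.

45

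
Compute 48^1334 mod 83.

77

Successive squares of 48 mod 83: 48^1≡48, 48^2≡63, 48^4≡68, 48^8≡59, 48^16≡78, 48^32≡25, 48^64≡44, 48^128≡27, 48^256≡65, 48^512≡75, 48^1024≡64.
Since 1334 = 2 + 4 + 16 + 32 + 256 + 1024 in binary, 48^1334 ≡ 63·68·78·25·65·64 ≡ 77 (mod 83).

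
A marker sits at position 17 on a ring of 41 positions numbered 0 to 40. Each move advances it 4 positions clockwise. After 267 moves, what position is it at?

19

267·4 = 1068.
1068 mod 41 = 2 (since 26·41 = 1066).
(17 + 2) mod 41 = 19.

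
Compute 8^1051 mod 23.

13

By repeated squaring mod 23: 8^1≡8, 8^2≡18, 8^4≡2, 8^8≡4, 8^16≡16, 8^32≡3, 8^64≡9, 8^128≡12, 8^256≡6, 8^512≡13, 8^1024≡8.
1051 = 1 + 2 + 8 + 16 + 1024, so 8^1051 ≡ 8·18·4·16·8 ≡ 13 (mod 23).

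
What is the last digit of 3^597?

3

Powers of 3 mod 10 repeat with period 4: 3, 9, 7, 1.
597 mod 4 = 1, so the last digit matches 3^1 = 3.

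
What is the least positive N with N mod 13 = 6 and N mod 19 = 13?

32

x ≡ 6 (mod 13) gives x ∈ {6, 19, 32}.
The first of these with x mod 19 = 13 is 32.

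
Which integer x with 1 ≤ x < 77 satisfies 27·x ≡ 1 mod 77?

20

27·20 = 540 = 7·77 + 1, so 27⁻¹ ≡ 20 (mod 77).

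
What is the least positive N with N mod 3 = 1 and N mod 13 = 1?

x ≡ 1 (mod 3) gives x ∈ {1}.
The first of these with x mod 13 = 1 is 1.

1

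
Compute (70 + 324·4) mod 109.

324·4 = 1296.
1296 mod 109 = 97 (since 11·109 = 1199).
(70 + 97) mod 109 = 58.

58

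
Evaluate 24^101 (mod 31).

Successive squares of 24 mod 31: 24^1≡24, 24^2≡18, 24^4≡14, 24^8≡10, 24^16≡7, 24^32≡18, 24^64≡14.
Since 101 = 1 + 4 + 32 + 64 in binary, 24^101 ≡ 24·14·18·14 ≡ 11 (mod 31).

11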